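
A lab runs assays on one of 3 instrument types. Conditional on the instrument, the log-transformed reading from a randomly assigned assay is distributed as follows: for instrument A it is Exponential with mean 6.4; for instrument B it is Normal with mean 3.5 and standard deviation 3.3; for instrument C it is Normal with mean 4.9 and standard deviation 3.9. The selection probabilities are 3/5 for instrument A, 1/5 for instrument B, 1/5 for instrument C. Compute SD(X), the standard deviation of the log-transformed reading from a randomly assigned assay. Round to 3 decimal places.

5.582

Per component, A: μ=6.4, E[X²]=81.92; B: μ=3.5, E[X²]=23.14; C: μ=4.9, E[X²]=39.22.
E[X] = 0.6·6.4 + 0.2·3.5 + 0.2·4.9 = 5.52.
E[X²] = 0.6·81.92 + 0.2·23.14 + 0.2·39.22 = 61.624.
Var(X) = E[X²] − (E[X])² = 61.624 − 30.4704 = 31.1536.
SD(X) = √31.1536 = 5.58154.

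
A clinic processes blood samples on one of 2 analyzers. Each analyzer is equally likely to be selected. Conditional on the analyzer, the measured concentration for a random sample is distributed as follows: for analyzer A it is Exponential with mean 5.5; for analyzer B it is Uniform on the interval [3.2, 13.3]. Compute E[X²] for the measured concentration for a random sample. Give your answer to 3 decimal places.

For each component E[X²] = Var + (mean)², giving A: 60.5; B: 76.5633.
Overall E[X²] = 0.5·60.5 + 0.5·76.5633 = 68.5317.

68.532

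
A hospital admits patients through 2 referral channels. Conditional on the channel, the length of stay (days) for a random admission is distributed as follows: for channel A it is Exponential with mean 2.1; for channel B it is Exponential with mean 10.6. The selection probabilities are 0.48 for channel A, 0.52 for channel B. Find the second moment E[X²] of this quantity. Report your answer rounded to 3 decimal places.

For each component E[X²] = Var + (mean)², giving A: 8.82; B: 224.72.
Overall E[X²] = 0.48·8.82 + 0.52·224.72 = 121.088.

121.088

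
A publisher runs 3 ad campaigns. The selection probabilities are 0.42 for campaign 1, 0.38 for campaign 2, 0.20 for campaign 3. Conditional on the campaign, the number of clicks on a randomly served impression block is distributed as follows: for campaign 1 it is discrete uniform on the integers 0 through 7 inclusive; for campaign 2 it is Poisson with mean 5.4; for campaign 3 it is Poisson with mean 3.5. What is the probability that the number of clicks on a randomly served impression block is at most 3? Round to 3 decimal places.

0.398

Conditional on each campaign, P(X ≤ 3): 1: 0.5; 2: 0.213291; 3: 0.536633.
By total probability, P(X ≤ 3) = 0.42·0.5 + 0.38·0.213291 + 0.2·0.536633 = 0.398377.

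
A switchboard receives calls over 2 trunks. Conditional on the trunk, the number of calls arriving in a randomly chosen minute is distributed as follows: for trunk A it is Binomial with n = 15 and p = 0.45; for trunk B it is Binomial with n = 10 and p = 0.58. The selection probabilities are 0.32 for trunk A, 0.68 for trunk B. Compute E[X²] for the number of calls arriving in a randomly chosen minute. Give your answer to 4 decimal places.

40.2997

For each component E[X²] = Var + (mean)², giving A: 49.275; B: 36.076.
Overall E[X²] = 0.32·49.275 + 0.68·36.076 = 40.2997.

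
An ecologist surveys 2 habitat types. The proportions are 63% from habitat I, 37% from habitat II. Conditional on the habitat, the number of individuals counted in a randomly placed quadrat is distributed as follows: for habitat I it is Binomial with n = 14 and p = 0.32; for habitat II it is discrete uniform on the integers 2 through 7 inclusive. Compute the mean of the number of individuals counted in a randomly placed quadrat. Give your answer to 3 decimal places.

4.487

Component means — I: 4.48; II: 4.5.
E[X] = 0.63·4.48 + 0.37·4.5 = 4.4874.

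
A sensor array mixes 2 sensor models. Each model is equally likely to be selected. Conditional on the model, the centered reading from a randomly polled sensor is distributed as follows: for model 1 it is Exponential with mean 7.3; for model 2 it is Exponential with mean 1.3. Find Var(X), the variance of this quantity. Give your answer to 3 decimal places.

Per component, 1: μ=7.3, E[X²]=106.58; 2: μ=1.3, E[X²]=3.38.
E[X] = 0.5·7.3 + 0.5·1.3 = 4.3.
E[X²] = 0.5·106.58 + 0.5·3.38 = 54.98.
Var(X) = E[X²] − (E[X])² = 54.98 − 18.49 = 36.49.

36.490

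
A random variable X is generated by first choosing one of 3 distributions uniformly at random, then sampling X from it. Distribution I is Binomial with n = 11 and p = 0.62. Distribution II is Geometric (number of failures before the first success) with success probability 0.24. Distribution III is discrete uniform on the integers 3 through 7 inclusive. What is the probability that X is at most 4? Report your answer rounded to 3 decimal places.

0.408

Conditional on each component, P(X ≤ 4): I: 0.0768336; II: 0.746447; III: 0.4.
By total probability, P(X ≤ 4) = 0.333333·0.0768336 + 0.333333·0.746447 + 0.333333·0.4 = 0.40776.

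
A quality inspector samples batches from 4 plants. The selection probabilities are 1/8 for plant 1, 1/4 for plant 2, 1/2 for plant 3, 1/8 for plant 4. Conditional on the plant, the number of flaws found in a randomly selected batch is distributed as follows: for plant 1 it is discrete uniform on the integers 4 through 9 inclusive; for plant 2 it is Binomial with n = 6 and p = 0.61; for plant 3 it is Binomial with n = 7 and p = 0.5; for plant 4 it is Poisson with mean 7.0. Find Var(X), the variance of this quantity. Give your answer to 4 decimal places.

Per component, 1: μ=6.5, E[X²]=45.1667; 2: μ=3.66, E[X²]=14.823; 3: μ=3.5, E[X²]=14; 4: μ=7, E[X²]=56.
E[X] = 0.125·6.5 + 0.25·3.66 + 0.5·3.5 + 0.125·7 = 4.3525.
E[X²] = 0.125·45.1667 + 0.25·14.823 + 0.5·14 + 0.125·56 = 23.3516.
Var(X) = E[X²] − (E[X])² = 23.3516 − 18.9443 = 4.40733.

4.4073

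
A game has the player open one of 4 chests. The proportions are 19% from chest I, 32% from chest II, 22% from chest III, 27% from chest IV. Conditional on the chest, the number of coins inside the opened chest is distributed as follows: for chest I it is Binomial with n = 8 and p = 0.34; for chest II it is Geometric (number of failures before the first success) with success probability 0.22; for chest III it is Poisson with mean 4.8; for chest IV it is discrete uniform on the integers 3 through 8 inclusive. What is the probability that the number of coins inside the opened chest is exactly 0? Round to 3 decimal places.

Conditional on each chest, P(X = 0): I: 0.0360041; II: 0.22; III: 0.00822975; IV: 0.
By total probability, P(X = 0) = 0.19·0.0360041 + 0.32·0.22 + 0.22·0.00822975 + 0.27·0 = 0.0790513.

0.079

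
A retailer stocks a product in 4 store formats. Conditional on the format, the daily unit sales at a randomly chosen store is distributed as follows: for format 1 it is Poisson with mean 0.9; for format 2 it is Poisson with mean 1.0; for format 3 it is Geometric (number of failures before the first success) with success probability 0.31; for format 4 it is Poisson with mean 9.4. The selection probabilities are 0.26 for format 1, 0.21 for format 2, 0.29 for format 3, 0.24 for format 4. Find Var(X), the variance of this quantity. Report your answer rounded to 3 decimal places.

Per component, 1: μ=0.9, E[X²]=1.71; 2: μ=1, E[X²]=2; 3: μ=2.22581, E[X²]=12.1342; 4: μ=9.4, E[X²]=97.76.
E[X] = 0.26·0.9 + 0.21·1 + 0.29·2.22581 + 0.24·9.4 = 3.34548.
E[X²] = 0.26·1.71 + 0.21·2 + 0.29·12.1342 + 0.24·97.76 = 27.8459.
Var(X) = E[X²] − (E[X])² = 27.8459 − 11.1923 = 16.6537.

16.654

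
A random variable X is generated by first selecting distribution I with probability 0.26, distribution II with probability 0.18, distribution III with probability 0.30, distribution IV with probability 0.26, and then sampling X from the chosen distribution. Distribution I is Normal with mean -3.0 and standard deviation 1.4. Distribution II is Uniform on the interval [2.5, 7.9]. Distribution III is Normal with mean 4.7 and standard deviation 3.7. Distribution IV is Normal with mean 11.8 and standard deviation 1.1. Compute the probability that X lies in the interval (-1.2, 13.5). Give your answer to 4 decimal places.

Conditional on each component, P(-1.2 < X < 13.5): I: 0.0992714; II: 1; III: 0.935904; IV: 0.938882.
By total probability, P(-1.2 < X < 13.5) = 0.26·0.0992714 + 0.18·1 + 0.3·0.935904 + 0.26·0.938882 = 0.730691.

0.7307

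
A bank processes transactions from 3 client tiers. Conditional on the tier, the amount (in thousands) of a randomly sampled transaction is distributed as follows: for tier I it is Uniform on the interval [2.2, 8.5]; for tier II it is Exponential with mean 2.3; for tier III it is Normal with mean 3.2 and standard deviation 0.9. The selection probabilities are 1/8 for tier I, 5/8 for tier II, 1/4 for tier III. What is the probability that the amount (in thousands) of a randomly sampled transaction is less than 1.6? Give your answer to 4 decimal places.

0.3227

Conditional on each tier, P(X < 1.6): I: 0; II: 0.501251; III: 0.0377202.
By total probability, P(X < 1.6) = 0.125·0 + 0.625·0.501251 + 0.25·0.0377202 = 0.322712.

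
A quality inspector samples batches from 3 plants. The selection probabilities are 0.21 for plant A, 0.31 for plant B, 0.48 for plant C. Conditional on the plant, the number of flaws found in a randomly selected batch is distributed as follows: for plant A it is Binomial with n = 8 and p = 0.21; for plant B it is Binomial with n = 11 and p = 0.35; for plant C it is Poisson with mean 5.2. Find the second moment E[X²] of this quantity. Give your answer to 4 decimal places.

21.7174

For each component E[X²] = Var + (mean)², giving A: 4.1496; B: 17.325; C: 32.24.
Overall E[X²] = 0.21·4.1496 + 0.31·17.325 + 0.48·32.24 = 21.7174.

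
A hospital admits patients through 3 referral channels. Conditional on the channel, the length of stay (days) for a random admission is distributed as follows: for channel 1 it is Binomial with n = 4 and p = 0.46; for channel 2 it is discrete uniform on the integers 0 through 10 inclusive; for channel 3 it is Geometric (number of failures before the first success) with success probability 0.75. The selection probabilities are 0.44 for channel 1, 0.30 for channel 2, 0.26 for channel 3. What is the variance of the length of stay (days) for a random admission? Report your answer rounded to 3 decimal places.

Per component, 1: μ=1.84, E[X²]=4.3792; 2: μ=5, E[X²]=35; 3: μ=0.333333, E[X²]=0.555556.
E[X] = 0.44·1.84 + 0.3·5 + 0.26·0.333333 = 2.39627.
E[X²] = 0.44·4.3792 + 0.3·35 + 0.26·0.555556 = 12.5713.
Var(X) = E[X²] − (E[X])² = 12.5713 − 5.74209 = 6.8292.

6.829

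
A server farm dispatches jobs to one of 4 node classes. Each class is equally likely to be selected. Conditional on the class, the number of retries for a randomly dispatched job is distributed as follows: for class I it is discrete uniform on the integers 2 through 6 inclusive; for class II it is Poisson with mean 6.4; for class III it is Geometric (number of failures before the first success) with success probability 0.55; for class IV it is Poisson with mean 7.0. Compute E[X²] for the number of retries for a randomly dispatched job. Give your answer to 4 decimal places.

For each component E[X²] = Var + (mean)², giving I: 18; II: 47.36; III: 2.15702; IV: 56.
Overall E[X²] = 0.25·18 + 0.25·47.36 + 0.25·2.15702 + 0.25·56 = 30.8793.

30.8793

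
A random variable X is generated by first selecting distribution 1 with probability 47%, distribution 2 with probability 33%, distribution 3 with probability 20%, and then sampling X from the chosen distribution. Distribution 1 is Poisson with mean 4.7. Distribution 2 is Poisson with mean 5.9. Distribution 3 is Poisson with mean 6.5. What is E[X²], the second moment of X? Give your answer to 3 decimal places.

For each component E[X²] = Var + (mean)², giving 1: 26.79; 2: 40.71; 3: 48.75.
Overall E[X²] = 0.47·26.79 + 0.33·40.71 + 0.2·48.75 = 35.7756.

35.776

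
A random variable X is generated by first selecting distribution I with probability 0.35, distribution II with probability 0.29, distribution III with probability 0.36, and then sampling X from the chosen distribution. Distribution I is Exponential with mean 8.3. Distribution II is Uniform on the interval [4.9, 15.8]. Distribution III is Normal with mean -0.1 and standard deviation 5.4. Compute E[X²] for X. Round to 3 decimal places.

92.661

For each component E[X²] = Var + (mean)², giving I: 137.78; II: 117.023; III: 29.17.
Overall E[X²] = 0.35·137.78 + 0.29·117.023 + 0.36·29.17 = 92.661.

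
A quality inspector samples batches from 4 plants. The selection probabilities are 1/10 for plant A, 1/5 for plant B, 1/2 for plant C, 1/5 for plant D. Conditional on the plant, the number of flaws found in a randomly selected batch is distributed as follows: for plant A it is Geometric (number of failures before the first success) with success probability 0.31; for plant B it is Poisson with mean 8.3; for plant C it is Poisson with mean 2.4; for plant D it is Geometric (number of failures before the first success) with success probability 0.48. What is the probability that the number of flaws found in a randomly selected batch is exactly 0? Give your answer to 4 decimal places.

0.1724

Conditional on each plant, P(X = 0): A: 0.31; B: 0.000248517; C: 0.090718; D: 0.48.
By total probability, P(X = 0) = 0.1·0.31 + 0.2·0.000248517 + 0.5·0.090718 + 0.2·0.48 = 0.172409.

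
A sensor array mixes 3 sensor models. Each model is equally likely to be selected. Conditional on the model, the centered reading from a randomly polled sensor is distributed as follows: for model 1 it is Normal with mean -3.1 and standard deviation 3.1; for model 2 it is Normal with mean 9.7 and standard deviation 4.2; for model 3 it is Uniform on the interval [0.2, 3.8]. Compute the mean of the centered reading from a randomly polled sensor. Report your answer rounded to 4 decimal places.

Component means — 1: -3.1; 2: 9.7; 3: 2.
E[X] = 0.333333·-3.1 + 0.333333·9.7 + 0.333333·2 = 2.86667.

2.8667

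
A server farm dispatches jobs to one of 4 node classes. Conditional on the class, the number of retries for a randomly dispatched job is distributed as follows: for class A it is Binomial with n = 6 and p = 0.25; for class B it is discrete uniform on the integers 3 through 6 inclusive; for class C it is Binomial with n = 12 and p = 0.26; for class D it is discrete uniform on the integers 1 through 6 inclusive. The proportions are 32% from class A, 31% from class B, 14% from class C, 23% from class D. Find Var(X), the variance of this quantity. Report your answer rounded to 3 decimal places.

3.205

Per component, A: μ=1.5, E[X²]=3.375; B: μ=4.5, E[X²]=21.5; C: μ=3.12, E[X²]=12.0432; D: μ=3.5, E[X²]=15.1667.
E[X] = 0.32·1.5 + 0.31·4.5 + 0.14·3.12 + 0.23·3.5 = 3.1168.
E[X²] = 0.32·3.375 + 0.31·21.5 + 0.14·12.0432 + 0.23·15.1667 = 12.9194.
Var(X) = E[X²] − (E[X])² = 12.9194 − 9.71444 = 3.20494.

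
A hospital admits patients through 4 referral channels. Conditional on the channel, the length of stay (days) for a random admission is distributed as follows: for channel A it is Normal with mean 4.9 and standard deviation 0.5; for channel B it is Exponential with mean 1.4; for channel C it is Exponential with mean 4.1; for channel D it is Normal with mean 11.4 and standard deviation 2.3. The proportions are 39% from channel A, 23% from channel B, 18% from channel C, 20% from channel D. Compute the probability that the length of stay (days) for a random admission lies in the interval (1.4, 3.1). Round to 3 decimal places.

0.103

Conditional on each channel, P(1.4 < X < 3.1): A: 0.000159109; B: 0.258648; C: 0.241234; D: 0.000146996.
By total probability, P(1.4 < X < 3.1) = 0.39·0.000159109 + 0.23·0.258648 + 0.18·0.241234 + 0.2·0.000146996 = 0.103003.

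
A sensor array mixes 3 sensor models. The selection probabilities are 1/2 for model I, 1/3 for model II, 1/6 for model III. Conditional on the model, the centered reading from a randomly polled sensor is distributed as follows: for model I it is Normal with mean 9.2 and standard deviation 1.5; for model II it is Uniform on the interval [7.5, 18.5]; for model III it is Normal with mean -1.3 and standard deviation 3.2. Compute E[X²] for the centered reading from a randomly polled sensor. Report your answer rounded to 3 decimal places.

For each component E[X²] = Var + (mean)², giving I: 86.89; II: 179.083; III: 11.93.
Overall E[X²] = 0.5·86.89 + 0.333333·179.083 + 0.166667·11.93 = 105.128.

105.128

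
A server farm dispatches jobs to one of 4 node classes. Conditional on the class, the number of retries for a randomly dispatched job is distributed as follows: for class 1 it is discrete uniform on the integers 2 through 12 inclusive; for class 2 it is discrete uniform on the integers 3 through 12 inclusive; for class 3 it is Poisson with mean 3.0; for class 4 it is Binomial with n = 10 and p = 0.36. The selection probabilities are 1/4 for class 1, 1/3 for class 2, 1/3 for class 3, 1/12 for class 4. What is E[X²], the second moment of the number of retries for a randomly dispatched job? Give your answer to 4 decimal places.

For each component E[X²] = Var + (mean)², giving 1: 59; 2: 64.5; 3: 12; 4: 15.264.
Overall E[X²] = 0.25·59 + 0.333333·64.5 + 0.333333·12 + 0.0833333·15.264 = 41.522.

41.5220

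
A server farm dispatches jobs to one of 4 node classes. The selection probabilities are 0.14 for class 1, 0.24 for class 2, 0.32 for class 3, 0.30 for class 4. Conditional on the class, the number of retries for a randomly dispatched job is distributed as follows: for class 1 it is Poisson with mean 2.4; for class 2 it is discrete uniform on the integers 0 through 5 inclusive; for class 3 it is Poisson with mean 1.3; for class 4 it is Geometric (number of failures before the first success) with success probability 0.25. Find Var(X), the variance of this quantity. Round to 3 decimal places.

5.528

Per component, 1: μ=2.4, E[X²]=8.16; 2: μ=2.5, E[X²]=9.16667; 3: μ=1.3, E[X²]=2.99; 4: μ=3, E[X²]=21.
E[X] = 0.14·2.4 + 0.24·2.5 + 0.32·1.3 + 0.3·3 = 2.252.
E[X²] = 0.14·8.16 + 0.24·9.16667 + 0.32·2.99 + 0.3·21 = 10.5992.
Var(X) = E[X²] − (E[X])² = 10.5992 − 5.0715 = 5.5277.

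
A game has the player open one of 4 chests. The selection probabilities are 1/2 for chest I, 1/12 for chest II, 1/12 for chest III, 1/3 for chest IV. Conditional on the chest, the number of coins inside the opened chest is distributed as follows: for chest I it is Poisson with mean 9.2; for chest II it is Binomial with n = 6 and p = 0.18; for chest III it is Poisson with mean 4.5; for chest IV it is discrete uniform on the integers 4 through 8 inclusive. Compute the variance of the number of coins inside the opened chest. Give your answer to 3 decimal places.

11.906

Per component, I: μ=9.2, E[X²]=93.84; II: μ=1.08, E[X²]=2.052; III: μ=4.5, E[X²]=24.75; IV: μ=6, E[X²]=38.
E[X] = 0.5·9.2 + 0.0833333·1.08 + 0.0833333·4.5 + 0.333333·6 = 7.065.
E[X²] = 0.5·93.84 + 0.0833333·2.052 + 0.0833333·24.75 + 0.333333·38 = 61.8202.
Var(X) = E[X²] − (E[X])² = 61.8202 − 49.9142 = 11.9059.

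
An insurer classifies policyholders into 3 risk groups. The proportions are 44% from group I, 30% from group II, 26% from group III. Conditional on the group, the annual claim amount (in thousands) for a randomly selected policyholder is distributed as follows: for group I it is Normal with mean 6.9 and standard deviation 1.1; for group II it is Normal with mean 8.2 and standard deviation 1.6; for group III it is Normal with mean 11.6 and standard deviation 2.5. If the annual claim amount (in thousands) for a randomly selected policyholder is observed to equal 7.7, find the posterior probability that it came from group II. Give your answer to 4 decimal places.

0.3458

Likelihoods f(7.7 | ·): I: 0.278396; II: 0.237457; III: 0.0472629.
Posterior ∝ prior × likelihood. Numerator for II: 0.3·0.237457 = 0.071237.
Normalizing constant: 0.44·0.278396 + 0.3·0.237457 + 0.26·0.0472629 = 0.206019.
P(II | observation) = 0.071237 / 0.206019 = 0.345778.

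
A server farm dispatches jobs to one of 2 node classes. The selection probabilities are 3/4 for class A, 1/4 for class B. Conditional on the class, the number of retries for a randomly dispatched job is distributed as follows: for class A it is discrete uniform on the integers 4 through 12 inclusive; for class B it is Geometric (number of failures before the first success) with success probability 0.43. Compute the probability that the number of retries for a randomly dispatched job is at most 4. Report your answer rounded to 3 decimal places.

Conditional on each class, P(X ≤ 4): A: 0.111111; B: 0.939831.
By total probability, P(X ≤ 4) = 0.75·0.111111 + 0.25·0.939831 = 0.318291.

0.318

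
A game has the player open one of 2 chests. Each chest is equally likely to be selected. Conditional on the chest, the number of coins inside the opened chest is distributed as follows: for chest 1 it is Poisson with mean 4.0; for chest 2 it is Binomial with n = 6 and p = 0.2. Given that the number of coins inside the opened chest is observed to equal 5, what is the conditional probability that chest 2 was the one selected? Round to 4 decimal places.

0.0097

Likelihoods P(X=5 | ·): 1: 0.156293; 2: 0.001536.
Posterior ∝ prior × likelihood. Numerator for 2: 0.5·0.001536 = 0.000768.
Normalizing constant: 0.5·0.156293 + 0.5·0.001536 = 0.0789147.
P(2 | observation) = 0.000768 / 0.0789147 = 0.00973202.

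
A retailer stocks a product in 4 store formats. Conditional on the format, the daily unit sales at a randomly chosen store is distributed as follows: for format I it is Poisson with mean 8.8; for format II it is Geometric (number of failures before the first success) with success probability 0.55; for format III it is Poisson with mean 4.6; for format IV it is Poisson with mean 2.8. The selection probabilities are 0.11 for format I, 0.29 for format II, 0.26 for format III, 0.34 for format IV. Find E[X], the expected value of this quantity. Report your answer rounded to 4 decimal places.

Component means — I: 8.8; II: 0.818182; III: 4.6; IV: 2.8.
E[X] = 0.11·8.8 + 0.29·0.818182 + 0.26·4.6 + 0.34·2.8 = 3.35327.

3.3533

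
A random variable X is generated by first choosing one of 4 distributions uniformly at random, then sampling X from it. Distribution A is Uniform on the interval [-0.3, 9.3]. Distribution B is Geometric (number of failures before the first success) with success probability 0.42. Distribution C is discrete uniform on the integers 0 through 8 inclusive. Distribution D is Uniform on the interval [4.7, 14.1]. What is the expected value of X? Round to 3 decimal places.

4.820

Component means — A: 4.5; B: 1.38095; C: 4; D: 9.4.
E[X] = 0.25·4.5 + 0.25·1.38095 + 0.25·4 + 0.25·9.4 = 4.82024.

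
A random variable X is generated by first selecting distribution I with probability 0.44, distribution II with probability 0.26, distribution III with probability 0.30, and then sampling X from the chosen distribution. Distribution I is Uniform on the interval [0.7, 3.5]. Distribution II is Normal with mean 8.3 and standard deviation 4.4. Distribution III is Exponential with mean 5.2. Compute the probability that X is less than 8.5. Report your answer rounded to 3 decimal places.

Conditional on each component, P(X < 8.5): I: 1; II: 0.518127; III: 0.804973.
By total probability, P(X < 8.5) = 0.44·1 + 0.26·0.518127 + 0.3·0.804973 = 0.816205.

0.816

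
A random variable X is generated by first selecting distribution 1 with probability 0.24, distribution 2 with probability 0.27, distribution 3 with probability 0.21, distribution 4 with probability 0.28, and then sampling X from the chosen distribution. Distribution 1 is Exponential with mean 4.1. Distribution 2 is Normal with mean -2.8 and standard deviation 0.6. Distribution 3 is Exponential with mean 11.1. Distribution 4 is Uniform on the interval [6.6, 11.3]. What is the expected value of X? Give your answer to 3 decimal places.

Component means — 1: 4.1; 2: -2.8; 3: 11.1; 4: 8.95.
E[X] = 0.24·4.1 + 0.27·-2.8 + 0.21·11.1 + 0.28·8.95 = 5.065.

5.065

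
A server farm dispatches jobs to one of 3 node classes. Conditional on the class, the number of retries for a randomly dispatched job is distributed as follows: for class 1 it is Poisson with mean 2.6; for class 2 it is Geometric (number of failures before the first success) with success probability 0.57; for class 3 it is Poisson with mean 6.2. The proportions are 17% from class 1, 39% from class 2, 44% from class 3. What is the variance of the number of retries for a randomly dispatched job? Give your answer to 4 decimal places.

Per component, 1: μ=2.6, E[X²]=9.36; 2: μ=0.754386, E[X²]=1.89258; 3: μ=6.2, E[X²]=44.64.
E[X] = 0.17·2.6 + 0.39·0.754386 + 0.44·6.2 = 3.46421.
E[X²] = 0.17·9.36 + 0.39·1.89258 + 0.44·44.64 = 21.9709.
Var(X) = E[X²] − (E[X])² = 21.9709 − 12.0008 = 9.97015.

9.9702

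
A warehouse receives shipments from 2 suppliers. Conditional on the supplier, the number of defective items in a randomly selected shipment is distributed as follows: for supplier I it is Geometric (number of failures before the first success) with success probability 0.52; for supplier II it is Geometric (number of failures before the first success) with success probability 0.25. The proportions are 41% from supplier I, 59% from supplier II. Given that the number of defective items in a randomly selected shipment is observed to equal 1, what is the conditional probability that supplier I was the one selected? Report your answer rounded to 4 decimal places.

0.4805

Likelihoods P(X=1 | ·): I: 0.2496; II: 0.1875.
Posterior ∝ prior × likelihood. Numerator for I: 0.41·0.2496 = 0.102336.
Normalizing constant: 0.41·0.2496 + 0.59·0.1875 = 0.212961.
P(I | observation) = 0.102336 / 0.212961 = 0.480539.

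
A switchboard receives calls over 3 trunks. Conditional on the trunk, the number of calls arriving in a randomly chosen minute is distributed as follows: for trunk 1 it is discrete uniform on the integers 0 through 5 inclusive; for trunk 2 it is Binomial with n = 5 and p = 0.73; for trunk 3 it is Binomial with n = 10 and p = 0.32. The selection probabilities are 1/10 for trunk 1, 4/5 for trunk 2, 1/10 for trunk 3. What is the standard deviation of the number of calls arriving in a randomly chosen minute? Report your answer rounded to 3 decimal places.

1.194

Per component, 1: μ=2.5, E[X²]=9.16667; 2: μ=3.65, E[X²]=14.308; 3: μ=3.2, E[X²]=12.416.
E[X] = 0.1·2.5 + 0.8·3.65 + 0.1·3.2 = 3.49.
E[X²] = 0.1·9.16667 + 0.8·14.308 + 0.1·12.416 = 13.6047.
Var(X) = E[X²] − (E[X])² = 13.6047 − 12.1801 = 1.42457.
SD(X) = √1.42457 = 1.19355.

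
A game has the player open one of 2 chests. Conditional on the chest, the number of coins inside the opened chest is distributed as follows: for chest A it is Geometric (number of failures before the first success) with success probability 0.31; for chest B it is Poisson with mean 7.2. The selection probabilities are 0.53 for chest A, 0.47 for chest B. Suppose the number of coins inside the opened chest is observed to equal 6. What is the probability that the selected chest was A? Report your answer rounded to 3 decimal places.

Likelihoods P(X=6 | ·): A: 0.0334546; B: 0.144458.
Posterior ∝ prior × likelihood. Numerator for A: 0.53·0.0334546 = 0.017731.
Normalizing constant: 0.53·0.0334546 + 0.47·0.144458 = 0.0856263.
P(A | observation) = 0.017731 / 0.0856263 = 0.207074.

0.207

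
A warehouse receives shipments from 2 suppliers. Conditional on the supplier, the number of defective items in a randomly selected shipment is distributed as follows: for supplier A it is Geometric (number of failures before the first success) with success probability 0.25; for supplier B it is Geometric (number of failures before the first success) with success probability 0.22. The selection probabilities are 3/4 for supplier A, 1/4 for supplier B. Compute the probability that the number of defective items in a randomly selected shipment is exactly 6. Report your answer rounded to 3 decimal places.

Conditional on each supplier, P(X = 6): A: 0.0444946; B: 0.0495439.
By total probability, P(X = 6) = 0.75·0.0444946 + 0.25·0.0495439 = 0.0457569.

0.046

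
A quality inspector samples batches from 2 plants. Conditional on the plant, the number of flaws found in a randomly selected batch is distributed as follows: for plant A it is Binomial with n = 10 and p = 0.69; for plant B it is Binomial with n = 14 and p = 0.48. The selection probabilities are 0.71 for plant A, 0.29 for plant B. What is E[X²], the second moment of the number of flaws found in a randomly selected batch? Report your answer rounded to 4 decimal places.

For each component E[X²] = Var + (mean)², giving A: 49.749; B: 48.6528.
Overall E[X²] = 0.71·49.749 + 0.29·48.6528 = 49.4311.

49.4311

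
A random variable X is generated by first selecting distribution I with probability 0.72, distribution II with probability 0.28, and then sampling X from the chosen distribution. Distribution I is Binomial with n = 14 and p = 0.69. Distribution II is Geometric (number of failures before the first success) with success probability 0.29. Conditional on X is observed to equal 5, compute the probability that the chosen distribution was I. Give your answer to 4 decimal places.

0.2892

Likelihoods P(X=5 | ·): I: 0.00827875; II: 0.0523227.
Posterior ∝ prior × likelihood. Numerator for I: 0.72·0.00827875 = 0.0059607.
Normalizing constant: 0.72·0.00827875 + 0.28·0.0523227 = 0.020611.
P(I | observation) = 0.0059607 / 0.020611 = 0.289199.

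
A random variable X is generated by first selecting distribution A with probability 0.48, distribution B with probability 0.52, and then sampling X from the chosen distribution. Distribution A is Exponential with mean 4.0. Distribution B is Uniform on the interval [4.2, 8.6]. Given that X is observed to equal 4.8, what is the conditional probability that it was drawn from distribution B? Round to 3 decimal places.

Likelihoods f(4.8 | ·): A: 0.0752986; B: 0.227273.
Posterior ∝ prior × likelihood. Numerator for B: 0.52·0.227273 = 0.118182.
Normalizing constant: 0.48·0.0752986 + 0.52·0.227273 = 0.154325.
P(B | observation) = 0.118182 / 0.154325 = 0.765798.

0.766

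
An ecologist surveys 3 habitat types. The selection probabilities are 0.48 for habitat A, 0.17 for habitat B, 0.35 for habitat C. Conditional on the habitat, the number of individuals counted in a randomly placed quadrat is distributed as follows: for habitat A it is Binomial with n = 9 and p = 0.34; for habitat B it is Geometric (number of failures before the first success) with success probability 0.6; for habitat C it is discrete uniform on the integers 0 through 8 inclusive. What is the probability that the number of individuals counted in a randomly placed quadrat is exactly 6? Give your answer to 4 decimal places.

Conditional on each habitat, P(X = 6): A: 0.0373065; B: 0.0024576; C: 0.111111.
By total probability, P(X = 6) = 0.48·0.0373065 + 0.17·0.0024576 + 0.35·0.111111 = 0.0572138.

0.0572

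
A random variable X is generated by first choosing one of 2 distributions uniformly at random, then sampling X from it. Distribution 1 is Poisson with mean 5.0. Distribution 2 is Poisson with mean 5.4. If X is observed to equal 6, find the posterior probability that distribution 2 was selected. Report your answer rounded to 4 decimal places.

Likelihoods P(X=6 | ·): 1: 0.146223; 2: 0.155539.
Posterior ∝ prior × likelihood. Numerator for 2: 0.5·0.155539 = 0.0777696.
Normalizing constant: 0.5·0.146223 + 0.5·0.155539 = 0.150881.
P(2 | observation) = 0.0777696 / 0.150881 = 0.515437.

0.5154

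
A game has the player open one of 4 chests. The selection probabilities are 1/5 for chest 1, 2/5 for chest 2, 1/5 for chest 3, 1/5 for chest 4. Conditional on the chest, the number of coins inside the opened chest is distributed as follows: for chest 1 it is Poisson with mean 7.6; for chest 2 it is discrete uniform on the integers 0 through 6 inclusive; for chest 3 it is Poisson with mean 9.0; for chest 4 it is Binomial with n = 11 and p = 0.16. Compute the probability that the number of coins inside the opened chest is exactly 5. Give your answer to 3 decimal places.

Conditional on each chest, P(X = 5): 1: 0.105742; 2: 0.142857; 3: 0.0607269; 4: 0.0170184.
By total probability, P(X = 5) = 0.2·0.105742 + 0.4·0.142857 + 0.2·0.0607269 + 0.2·0.0170184 = 0.0938404.

0.094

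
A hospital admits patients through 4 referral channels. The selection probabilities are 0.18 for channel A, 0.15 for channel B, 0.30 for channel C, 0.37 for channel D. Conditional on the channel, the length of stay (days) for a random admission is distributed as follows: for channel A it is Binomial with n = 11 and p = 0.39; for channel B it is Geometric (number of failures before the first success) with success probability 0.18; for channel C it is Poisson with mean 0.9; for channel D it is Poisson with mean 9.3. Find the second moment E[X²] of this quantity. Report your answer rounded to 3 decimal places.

46.648

For each component E[X²] = Var + (mean)², giving A: 21.021; B: 46.0617; C: 1.71; D: 95.79.
Overall E[X²] = 0.18·21.021 + 0.15·46.0617 + 0.3·1.71 + 0.37·95.79 = 46.6483.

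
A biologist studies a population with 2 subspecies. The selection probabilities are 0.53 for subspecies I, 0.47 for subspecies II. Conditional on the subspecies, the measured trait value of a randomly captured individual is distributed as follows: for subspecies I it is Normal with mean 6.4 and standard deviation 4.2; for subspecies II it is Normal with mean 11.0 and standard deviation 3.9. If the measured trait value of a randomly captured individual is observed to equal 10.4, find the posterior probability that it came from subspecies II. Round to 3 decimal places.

0.598

Likelihoods f(10.4 | ·): I: 0.0603534; II: 0.101089.
Posterior ∝ prior × likelihood. Numerator for II: 0.47·0.101089 = 0.047512.
Normalizing constant: 0.53·0.0603534 + 0.47·0.101089 = 0.0794994.
P(II | observation) = 0.047512 / 0.0794994 = 0.597641.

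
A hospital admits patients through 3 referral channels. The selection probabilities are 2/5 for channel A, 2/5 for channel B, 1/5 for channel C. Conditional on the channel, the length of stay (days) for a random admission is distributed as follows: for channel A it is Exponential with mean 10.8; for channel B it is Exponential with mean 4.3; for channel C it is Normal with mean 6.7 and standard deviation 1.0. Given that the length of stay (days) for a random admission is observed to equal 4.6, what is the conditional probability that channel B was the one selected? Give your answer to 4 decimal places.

Likelihoods f(4.6 | ·): A: 0.0604782; B: 0.079788; C: 0.0439836.
Posterior ∝ prior × likelihood. Numerator for B: 0.4·0.079788 = 0.0319152.
Normalizing constant: 0.4·0.0604782 + 0.4·0.079788 + 0.2·0.0439836 = 0.0649032.
P(B | observation) = 0.0319152 / 0.0649032 = 0.491735.

0.4917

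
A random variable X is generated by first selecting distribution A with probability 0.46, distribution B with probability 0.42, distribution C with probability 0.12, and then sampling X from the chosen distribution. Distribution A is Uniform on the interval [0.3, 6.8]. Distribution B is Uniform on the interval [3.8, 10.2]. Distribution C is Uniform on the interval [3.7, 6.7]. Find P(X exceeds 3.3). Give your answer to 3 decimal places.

Conditional on each component, P(X > 3.3): A: 0.538462; B: 1; C: 1.
By total probability, P(X > 3.3) = 0.46·0.538462 + 0.42·1 + 0.12·1 = 0.787692.

0.788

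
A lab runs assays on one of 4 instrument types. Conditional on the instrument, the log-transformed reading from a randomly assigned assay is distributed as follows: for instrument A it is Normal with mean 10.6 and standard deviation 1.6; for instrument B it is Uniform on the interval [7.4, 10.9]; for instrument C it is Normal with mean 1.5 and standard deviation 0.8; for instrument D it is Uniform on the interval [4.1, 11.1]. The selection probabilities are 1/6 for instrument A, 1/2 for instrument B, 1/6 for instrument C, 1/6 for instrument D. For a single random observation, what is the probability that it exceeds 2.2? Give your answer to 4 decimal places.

Conditional on each instrument, P(X > 2.2): A: 1; B: 1; C: 0.190787; D: 1.
By total probability, P(X > 2.2) = 0.166667·1 + 0.5·1 + 0.166667·0.190787 + 0.166667·1 = 0.865131.

0.8651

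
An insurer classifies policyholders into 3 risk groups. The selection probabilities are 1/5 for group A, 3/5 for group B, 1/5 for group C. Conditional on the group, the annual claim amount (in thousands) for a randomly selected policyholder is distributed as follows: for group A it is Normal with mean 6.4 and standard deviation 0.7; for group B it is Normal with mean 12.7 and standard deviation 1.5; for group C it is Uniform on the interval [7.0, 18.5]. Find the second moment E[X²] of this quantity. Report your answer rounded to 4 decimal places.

141.1307

For each component E[X²] = Var + (mean)², giving A: 41.45; B: 163.54; C: 173.583.
Overall E[X²] = 0.2·41.45 + 0.6·163.54 + 0.2·173.583 = 141.131.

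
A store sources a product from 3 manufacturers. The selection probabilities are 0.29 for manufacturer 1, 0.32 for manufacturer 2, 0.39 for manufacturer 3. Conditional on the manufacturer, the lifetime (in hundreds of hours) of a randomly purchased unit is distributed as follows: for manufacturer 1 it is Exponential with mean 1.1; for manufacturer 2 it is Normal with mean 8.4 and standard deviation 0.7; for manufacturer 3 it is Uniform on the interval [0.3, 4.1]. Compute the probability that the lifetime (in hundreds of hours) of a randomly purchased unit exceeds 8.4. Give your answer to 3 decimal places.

0.160

Conditional on each manufacturer, P(X > 8.4): 1: 0.00048258; 2: 0.5; 3: 0.
By total probability, P(X > 8.4) = 0.29·0.00048258 + 0.32·0.5 + 0.39·0 = 0.16014.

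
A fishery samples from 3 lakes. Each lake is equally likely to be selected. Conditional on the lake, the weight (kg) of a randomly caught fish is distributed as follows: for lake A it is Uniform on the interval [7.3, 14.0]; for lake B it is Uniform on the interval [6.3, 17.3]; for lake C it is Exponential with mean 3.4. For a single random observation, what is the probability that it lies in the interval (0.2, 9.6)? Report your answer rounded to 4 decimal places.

0.5089

Conditional on each lake, P(0.2 < X < 9.6): A: 0.343284; B: 0.3; C: 0.883477.
By total probability, P(0.2 < X < 9.6) = 0.333333·0.343284 + 0.333333·0.3 + 0.333333·0.883477 = 0.50892.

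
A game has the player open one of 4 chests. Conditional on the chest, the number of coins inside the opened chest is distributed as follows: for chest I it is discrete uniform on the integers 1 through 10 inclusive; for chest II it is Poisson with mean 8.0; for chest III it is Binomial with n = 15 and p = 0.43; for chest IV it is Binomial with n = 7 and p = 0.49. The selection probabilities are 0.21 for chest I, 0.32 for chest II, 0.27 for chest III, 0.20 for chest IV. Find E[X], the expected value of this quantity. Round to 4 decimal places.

6.1425

Component means — I: 5.5; II: 8; III: 6.45; IV: 3.43.
E[X] = 0.21·5.5 + 0.32·8 + 0.27·6.45 + 0.2·3.43 = 6.1425.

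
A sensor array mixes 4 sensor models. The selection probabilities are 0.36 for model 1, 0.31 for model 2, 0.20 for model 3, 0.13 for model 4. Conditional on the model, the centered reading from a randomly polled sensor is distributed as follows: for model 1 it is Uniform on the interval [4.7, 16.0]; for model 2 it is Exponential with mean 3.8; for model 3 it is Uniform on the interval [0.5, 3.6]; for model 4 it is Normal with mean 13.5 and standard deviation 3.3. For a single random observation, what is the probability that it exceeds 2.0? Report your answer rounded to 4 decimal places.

0.7763

Conditional on each model, P(X > 2.0): 1: 1; 2: 0.590778; 3: 0.516129; 4: 0.999754.
By total probability, P(X > 2.0) = 0.36·1 + 0.31·0.590778 + 0.2·0.516129 + 0.13·0.999754 = 0.776335.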